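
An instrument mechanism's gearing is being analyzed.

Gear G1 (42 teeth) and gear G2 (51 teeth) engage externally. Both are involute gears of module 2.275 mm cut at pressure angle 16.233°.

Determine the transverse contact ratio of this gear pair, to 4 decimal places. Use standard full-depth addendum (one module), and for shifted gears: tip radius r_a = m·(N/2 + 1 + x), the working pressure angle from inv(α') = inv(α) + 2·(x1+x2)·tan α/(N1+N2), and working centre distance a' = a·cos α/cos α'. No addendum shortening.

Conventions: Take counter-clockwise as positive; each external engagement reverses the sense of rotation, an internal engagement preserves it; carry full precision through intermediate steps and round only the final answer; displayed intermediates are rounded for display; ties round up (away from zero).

recognized (one external pair, fixed centres): single-mesh tooth geometry, m = 2.275, N1 = 42, N2 = 51
base radii: r_b1 = 45.870346, r_b2 = 55.699706
tip radii: r_a1 = 50.050000, r_a2 = 60.287500
no profile shift: α' = α, a' = a
action lengths: √(r_a1²−r_b1²) = 20.022833, √(r_a2²−r_b2²) = 23.067843
base pitch p_b = π·m·cos α = 6.862188
CR = (20.022833 + 23.067843 − 105.787500·sin 16.23300°)/6.862188 = 1.969984
contact ratio ≈ 1.9700

1.9700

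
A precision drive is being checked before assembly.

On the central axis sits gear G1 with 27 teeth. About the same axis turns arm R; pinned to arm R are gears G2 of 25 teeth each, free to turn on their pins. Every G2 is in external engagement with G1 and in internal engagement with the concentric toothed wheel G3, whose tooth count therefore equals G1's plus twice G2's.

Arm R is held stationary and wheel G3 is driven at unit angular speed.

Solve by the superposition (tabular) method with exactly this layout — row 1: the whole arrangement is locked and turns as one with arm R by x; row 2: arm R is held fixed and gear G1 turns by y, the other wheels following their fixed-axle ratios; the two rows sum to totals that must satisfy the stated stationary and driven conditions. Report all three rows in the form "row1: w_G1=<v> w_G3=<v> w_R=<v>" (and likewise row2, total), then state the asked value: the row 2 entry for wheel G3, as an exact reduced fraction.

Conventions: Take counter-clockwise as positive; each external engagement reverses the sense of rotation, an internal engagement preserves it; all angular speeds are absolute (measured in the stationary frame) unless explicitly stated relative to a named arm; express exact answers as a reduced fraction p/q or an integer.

row1: w_G1=0 w_G3=0 w_R=0
row2: w_G1=-77/27 w_G3=1 w_R=0
total: w_G1=-77/27 w_G3=1 w_R=0
asked value: 1

topology: planetary set — G1 27T / G2 25T / G3 77T, arm = carrier (Willis)
row 1 — lock + rotate with arm: ω_sun = ω_ring = ω_arm = x
row 2: sun turns y, ring = −(27/77)·y, arm 0
boundary: total ω_arm = x = 0 and total ω_ring = x − (27/77)·y = 1  ⇒  y = -77/27, x = 0
row 2 ring = −(27/77)·(-77/27) = 1
totals (row 1 + row 2): sun 0 + (-77/27) = -77/27, ring 0 + 1 = 1, arm 0 + 0 = 0
asked cell (row2, ring) = 1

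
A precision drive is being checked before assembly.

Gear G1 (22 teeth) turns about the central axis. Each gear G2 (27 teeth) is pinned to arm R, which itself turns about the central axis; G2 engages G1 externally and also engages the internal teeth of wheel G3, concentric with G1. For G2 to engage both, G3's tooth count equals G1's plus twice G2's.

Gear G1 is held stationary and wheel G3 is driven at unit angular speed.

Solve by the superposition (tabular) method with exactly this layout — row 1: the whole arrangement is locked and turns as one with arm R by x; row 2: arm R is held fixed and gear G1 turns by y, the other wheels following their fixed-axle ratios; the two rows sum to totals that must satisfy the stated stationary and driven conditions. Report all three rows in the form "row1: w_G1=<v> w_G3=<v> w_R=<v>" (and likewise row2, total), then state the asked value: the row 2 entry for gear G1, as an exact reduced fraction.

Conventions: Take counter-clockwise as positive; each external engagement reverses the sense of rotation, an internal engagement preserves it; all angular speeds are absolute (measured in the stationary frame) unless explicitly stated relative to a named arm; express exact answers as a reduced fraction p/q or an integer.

row1: w_G1=38/49 w_G3=38/49 w_R=38/49
row2: w_G1=-38/49 w_G3=11/49 w_R=0
total: w_G1=0 w_G3=1 w_R=38/49
asked value: -38/49

class = planetary set [G3 = 22+2·27 = 76; Willis about the carrier]
row 1 (train locked, turned with arm): all members turn x
row 2 (arm held, sun turns y): ω_ring = −(22/76)·y, ω_arm = 0
boundary: total ω_sun = x + y = 0 and total ω_ring = x − (22/76)·y = 1  ⇒  y = -38/49, x = 38/49
row 2 ring = −(22/76)·(-38/49) = 11/49
totals (row 1 + row 2): sun 38/49 + (-38/49) = 0, ring 38/49 + 11/49 = 1, arm 38/49 + 0 = 38/49
asked cell (row2, sun) = -38/49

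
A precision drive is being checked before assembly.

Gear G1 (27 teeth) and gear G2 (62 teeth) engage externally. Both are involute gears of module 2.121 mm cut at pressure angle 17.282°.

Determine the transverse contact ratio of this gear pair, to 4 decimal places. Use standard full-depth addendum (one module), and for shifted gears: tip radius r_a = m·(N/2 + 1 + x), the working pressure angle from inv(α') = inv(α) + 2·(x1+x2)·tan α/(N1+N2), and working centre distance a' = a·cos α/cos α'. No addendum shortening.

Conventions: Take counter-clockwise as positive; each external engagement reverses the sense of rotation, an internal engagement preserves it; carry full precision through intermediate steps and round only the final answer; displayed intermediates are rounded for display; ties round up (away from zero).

single-mesh involute tooth geometry (27T engaging 62T at module 2.121)
base radii: r_b1 = 27.340817, r_b2 = 62.782617
tip radii: r_a1 = 30.754500, r_a2 = 67.872000
no profile shift: α' = α, a' = a
action lengths: √(r_a1²−r_b1²) = 14.082578, √(r_a2²−r_b2²) = 25.786652
base pitch p_b = π·m·cos α = 6.362497
CR = (14.082578 + 25.786652 − 94.384500·sin 17.28200°)/6.362497 = 1.859327
contact ratio ≈ 1.8593

1.8593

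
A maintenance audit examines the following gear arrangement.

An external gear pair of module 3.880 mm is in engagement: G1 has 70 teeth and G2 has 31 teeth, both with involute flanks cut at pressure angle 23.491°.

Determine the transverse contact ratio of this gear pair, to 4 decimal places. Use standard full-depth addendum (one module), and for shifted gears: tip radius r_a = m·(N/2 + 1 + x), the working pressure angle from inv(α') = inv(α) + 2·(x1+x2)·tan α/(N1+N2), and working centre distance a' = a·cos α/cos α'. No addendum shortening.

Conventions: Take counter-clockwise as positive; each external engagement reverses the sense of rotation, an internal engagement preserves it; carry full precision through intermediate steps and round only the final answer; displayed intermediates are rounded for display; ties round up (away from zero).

class = single-mesh tooth geometry [involute pair 70T × 31T, m = 3.880]
base radii: r_b1 = 124.545262, r_b2 = 55.155759
tip radii: r_a1 = 139.680000, r_a2 = 64.020000
no profile shift: α' = α, a' = a
action lengths: √(r_a1²−r_b1²) = 63.237489, √(r_a2²−r_b2²) = 32.502348
base pitch p_b = π·m·cos α = 11.179157
CR = (63.237489 + 32.502348 − 195.940000·sin 23.49100°)/11.179157 = 1.577684
contact ratio ≈ 1.5777

1.5777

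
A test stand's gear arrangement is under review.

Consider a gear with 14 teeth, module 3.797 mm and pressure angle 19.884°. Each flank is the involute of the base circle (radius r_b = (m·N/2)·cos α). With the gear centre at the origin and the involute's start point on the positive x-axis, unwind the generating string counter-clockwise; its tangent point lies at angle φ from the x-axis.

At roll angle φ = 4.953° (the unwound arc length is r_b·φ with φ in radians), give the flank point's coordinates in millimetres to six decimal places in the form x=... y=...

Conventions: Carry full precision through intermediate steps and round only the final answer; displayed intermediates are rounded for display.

x=25.087660 y=0.005378

recognized (one wheel, involute flank): single-mesh tooth geometry, m = 3.797, N = 14
pitch radius r_p = m·N/2 = 3.797·14/2 = 26.579000
base radius r_b = r_p·cos α = 26.579000·cos 19.884° = 24.994444
roll angle φ = 4.953° = 0.08644616 rad
x = r_b·(cos φ + φ·sin φ) = 25.087660
y = r_b·(sin φ − φ·cos φ) = 0.005378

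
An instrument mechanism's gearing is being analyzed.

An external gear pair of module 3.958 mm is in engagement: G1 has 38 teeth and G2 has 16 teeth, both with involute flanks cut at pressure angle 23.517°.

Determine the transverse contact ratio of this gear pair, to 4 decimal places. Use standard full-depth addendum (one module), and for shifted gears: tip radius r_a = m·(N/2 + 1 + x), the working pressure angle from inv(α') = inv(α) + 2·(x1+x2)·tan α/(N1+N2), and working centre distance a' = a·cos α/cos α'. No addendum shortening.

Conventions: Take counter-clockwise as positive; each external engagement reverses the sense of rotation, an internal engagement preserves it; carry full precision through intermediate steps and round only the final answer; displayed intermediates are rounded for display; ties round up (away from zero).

recognized (one external pair, fixed centres): single-mesh tooth geometry, m = 3.958, N1 = 38, N2 = 16
base radii: r_b1 = 68.955851, r_b2 = 29.034043
tip radii: r_a1 = 79.160000, r_a2 = 35.622000
no profile shift: α' = α, a' = a
action lengths: √(r_a1²−r_b1²) = 38.876679, √(r_a2²−r_b2²) = 20.638586
base pitch p_b = π·m·cos α = 11.401642
CR = (38.876679 + 20.638586 − 106.866000·sin 23.51700°)/11.401642 = 1.479916
contact ratio ≈ 1.4799

1.4799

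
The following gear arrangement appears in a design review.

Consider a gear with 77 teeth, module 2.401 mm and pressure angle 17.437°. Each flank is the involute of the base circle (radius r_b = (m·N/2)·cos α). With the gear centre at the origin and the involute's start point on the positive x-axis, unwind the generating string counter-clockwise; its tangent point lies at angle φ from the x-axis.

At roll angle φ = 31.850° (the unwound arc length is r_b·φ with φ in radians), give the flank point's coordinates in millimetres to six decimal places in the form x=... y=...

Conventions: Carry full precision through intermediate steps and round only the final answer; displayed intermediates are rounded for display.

class = single-mesh tooth geometry [base-circle involute, m = 2.401, 77T]
pitch radius r_p = m·N/2 = 2.401·77/2 = 92.438500
base radius r_b = r_p·cos α = 92.438500·cos 17.437° = 88.190675
roll angle φ = 31.850° = 0.55588737 rad
x = r_b·(cos φ + φ·sin φ) = 100.781901
y = r_b·(sin φ − φ·cos φ) = 4.895329

x=100.781901 y=4.895329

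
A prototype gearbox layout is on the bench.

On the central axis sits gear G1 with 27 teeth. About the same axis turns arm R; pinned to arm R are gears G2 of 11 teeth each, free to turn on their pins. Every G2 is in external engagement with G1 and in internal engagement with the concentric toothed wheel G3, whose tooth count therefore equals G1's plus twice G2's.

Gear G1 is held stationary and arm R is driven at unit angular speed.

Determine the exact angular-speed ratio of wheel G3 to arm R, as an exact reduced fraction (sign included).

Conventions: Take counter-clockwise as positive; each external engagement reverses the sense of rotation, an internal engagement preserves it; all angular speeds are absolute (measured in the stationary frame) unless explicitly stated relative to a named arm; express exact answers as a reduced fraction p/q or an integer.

recognized (axles ride arm R): planetary set, 27/11/49 teeth
ring teeth: 27 + 2·11 = 49
27(ω_sun−ω_arm) = −49(ω_ring−ω_arm),  ω_sun = 0, ω_arm = 1
ω_ring = 1 − (27/49)(0−1) = 76/49
ω_out/ω_in = 76/49

76/49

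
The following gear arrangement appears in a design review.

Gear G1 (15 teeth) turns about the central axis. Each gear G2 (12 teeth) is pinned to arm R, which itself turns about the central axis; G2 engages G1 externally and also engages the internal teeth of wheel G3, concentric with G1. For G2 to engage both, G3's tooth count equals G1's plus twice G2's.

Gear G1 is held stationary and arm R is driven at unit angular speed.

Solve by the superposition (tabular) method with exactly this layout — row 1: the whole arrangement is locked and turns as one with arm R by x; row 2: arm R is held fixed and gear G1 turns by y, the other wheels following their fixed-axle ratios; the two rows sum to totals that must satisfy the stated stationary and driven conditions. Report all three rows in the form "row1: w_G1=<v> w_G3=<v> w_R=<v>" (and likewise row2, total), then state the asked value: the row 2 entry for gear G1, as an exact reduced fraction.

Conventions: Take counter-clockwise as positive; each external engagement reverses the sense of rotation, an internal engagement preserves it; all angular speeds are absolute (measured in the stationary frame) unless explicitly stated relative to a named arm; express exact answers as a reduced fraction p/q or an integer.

class = planetary set [G3 = 15+2·12 = 39; Willis about the carrier]
superposition row 1 [locked train]: every member turns x
row 2 (arm held, sun turns y): ω_ring = −(15/39)·y, ω_arm = 0
boundary: total ω_sun = x + y = 0 and total ω_arm = x = 1  ⇒  y = -1, x = 1
row 2 ring = −(15/39)·(-1) = 5/13
totals (row 1 + row 2): sun 1 + (-1) = 0, ring 1 + 5/13 = 18/13, arm 1 + 0 = 1
asked cell (row2, sun) = -1

row1: w_G1=1 w_G3=1 w_R=1
row2: w_G1=-1 w_G3=5/13 w_R=0
total: w_G1=0 w_G3=18/13 w_R=1
asked value: -1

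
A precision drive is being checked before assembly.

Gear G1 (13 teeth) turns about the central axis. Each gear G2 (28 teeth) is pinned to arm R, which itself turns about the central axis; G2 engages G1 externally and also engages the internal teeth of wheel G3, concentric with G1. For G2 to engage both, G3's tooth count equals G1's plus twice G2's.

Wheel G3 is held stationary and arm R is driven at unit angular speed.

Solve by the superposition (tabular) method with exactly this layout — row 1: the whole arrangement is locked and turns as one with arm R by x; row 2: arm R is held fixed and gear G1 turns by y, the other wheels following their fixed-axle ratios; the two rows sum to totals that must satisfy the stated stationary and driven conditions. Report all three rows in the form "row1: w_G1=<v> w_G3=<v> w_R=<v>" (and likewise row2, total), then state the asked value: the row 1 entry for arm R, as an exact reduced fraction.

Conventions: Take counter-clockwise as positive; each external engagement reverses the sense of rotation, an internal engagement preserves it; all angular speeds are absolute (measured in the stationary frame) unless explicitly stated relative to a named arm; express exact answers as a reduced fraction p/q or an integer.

planetary set (13T centre, 28T on arm, 69T internal) — Willis relation
superposition row 1 [locked train]: every member turns x
row 2 (arm held, sun turns y): ω_ring = −(13/69)·y, ω_arm = 0
boundary: total ω_ring = x − (13/69)·y = 0 and total ω_arm = x = 1  ⇒  y = 69/13, x = 1
row 2 ring = −(13/69)·69/13 = -1
totals (row 1 + row 2): sun 1 + 69/13 = 82/13, ring 1 + (-1) = 0, arm 1 + 0 = 1
asked cell (row1, arm) = 1

row1: w_G1=1 w_G3=1 w_R=1
row2: w_G1=69/13 w_G3=-1 w_R=0
total: w_G1=82/13 w_G3=0 w_R=1
asked value: 1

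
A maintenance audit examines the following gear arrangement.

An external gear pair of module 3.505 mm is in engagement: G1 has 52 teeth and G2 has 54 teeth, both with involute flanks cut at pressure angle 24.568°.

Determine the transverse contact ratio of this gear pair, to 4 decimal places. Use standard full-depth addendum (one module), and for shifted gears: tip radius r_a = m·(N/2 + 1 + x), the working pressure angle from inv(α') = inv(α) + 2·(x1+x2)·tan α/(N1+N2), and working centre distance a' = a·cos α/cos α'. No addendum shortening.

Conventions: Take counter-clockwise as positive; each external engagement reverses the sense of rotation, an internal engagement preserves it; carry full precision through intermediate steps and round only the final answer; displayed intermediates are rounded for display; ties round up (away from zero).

1.5580

class = single-mesh tooth geometry [involute pair 52T × 54T, m = 3.505]
base radii: r_b1 = 82.879861, r_b2 = 86.067548
tip radii: r_a1 = 94.635000, r_a2 = 98.140000
no profile shift: α' = α, a' = a
action lengths: √(r_a1²−r_b1²) = 45.680541, √(r_a2²−r_b2²) = 47.157574
base pitch p_b = π·m·cos α = 10.014414
CR = (45.680541 + 47.157574 − 185.765000·sin 24.56800°)/10.014414 = 1.557960
contact ratio ≈ 1.5580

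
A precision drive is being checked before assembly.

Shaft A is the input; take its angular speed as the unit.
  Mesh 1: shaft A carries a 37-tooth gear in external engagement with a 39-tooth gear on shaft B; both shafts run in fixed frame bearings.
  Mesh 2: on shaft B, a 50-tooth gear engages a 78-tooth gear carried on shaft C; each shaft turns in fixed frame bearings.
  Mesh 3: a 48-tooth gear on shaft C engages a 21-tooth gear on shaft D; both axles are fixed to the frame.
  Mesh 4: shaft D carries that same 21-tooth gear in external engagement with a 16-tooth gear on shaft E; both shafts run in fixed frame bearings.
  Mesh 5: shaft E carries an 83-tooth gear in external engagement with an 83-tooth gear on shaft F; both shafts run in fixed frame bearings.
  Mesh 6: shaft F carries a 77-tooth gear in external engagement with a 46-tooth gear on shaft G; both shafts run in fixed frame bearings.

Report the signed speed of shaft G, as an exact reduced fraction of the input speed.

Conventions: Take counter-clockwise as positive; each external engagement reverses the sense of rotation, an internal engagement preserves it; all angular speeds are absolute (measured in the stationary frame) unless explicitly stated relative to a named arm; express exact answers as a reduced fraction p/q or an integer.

71225/23322

6-mesh fixed-axis compound train (all bearings frame-fixed)
mesh 1 [37T→39T]: |ω|/ω_in = 1×37/39 = 37/39, sense flips to −
mesh 2 [50T→78T]: |ω|/ω_in = (37/39)×50/78 = 925/1521, sense flips to +
mesh 3 [48T→21T]: |ω|/ω_in = (925/1521)×48/21 = 14800/10647, sense flips to −
mesh 4 [21T→16T]: |ω|/ω_in = (14800/10647)×21/16 = 925/507, sense flips to +
mesh 5 [83T→83T]: |ω|/ω_in = (925/507)×83/83 = 925/507, sense flips to −
mesh 6 [77T→46T]: |ω|/ω_in = (925/507)×77/46 = 71225/23322, sense flips to +
signed output speed (× input speed) = 71225/23322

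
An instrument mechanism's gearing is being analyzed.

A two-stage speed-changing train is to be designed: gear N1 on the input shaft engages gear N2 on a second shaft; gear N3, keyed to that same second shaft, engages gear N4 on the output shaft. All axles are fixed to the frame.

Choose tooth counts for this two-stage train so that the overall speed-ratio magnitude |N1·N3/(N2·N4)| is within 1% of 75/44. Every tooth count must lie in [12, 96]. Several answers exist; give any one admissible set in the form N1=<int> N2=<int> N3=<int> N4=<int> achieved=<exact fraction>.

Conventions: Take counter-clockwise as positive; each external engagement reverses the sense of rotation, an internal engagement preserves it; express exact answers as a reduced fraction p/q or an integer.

class = fixed-axis compound train [2-stage, 75/44 wanted]
target = 75/44 in lowest terms: an exact hit needs N1·N3 = k·75 and N2·N4 = k·44 for one integer k, every count in [12, 96]; additionally prefer no 1:1 stage (N1 ≠ N2, N3 ≠ N4)
k = 1…5: no 1:1-free in-range split of k·75 and k·44 into factor pairs; take k = 6
k = 6: N1·N3 = 450 = 15·30, N2·N4 = 264 = 12·22
achieved = 15·30/(12·22) = 75/44; |achieved − target| = 0 ≤ 3/176 ✓

N1=15 N2=12 N3=30 N4=22 achieved=75/44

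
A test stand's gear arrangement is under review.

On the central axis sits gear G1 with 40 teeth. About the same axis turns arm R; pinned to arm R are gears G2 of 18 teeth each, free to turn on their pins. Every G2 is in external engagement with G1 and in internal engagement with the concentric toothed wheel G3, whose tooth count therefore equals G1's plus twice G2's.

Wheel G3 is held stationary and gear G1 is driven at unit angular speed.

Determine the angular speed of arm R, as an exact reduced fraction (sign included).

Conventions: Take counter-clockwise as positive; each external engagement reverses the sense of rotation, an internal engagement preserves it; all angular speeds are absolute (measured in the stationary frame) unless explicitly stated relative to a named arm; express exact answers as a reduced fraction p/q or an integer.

planetary set (40T centre, 18T on arm, 76T internal) — Willis relation
ring teeth: 40 + 2·18 = 76
40(ω_sun−ω_arm) = −76(ω_ring−ω_arm),  ω_ring = 0, ω_sun = 1
40(1−ω_arm) = −76(0−ω_arm)  ⇒  116·ω_arm = 40  ⇒  ω_arm = 10/29
exact speed ratio = 10/29

10/29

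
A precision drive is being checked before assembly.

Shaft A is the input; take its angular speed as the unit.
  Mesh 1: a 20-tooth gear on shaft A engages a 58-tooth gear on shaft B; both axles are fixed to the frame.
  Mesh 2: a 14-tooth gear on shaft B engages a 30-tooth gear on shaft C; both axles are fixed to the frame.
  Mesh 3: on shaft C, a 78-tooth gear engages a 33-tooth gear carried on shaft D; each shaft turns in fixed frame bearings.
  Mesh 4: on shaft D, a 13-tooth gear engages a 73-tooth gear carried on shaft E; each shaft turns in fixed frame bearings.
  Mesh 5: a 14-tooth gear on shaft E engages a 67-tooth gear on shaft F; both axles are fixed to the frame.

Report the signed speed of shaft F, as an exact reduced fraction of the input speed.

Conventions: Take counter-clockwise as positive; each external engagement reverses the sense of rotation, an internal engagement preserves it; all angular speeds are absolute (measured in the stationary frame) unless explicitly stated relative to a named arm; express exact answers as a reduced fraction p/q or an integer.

5-mesh fixed-axis compound train (all bearings frame-fixed)
mesh 1 [20T→58T]: |ω|/ω_in = 1×20/58 = 10/29, sense flips to −
mesh 2 [14T→30T]: |ω|/ω_in = (10/29)×14/30 = 14/87, sense flips to +
mesh 3 [78T→33T]: |ω|/ω_in = (14/87)×78/33 = 364/957, sense flips to −
mesh 4 [13T→73T]: |ω|/ω_in = (364/957)×13/73 = 4732/69861, sense flips to +
mesh 5 [14T→67T]: |ω|/ω_in = (4732/69861)×14/67 = 66248/4680687, sense flips to −
signed output speed (× input speed) = -66248/4680687

-66248/4680687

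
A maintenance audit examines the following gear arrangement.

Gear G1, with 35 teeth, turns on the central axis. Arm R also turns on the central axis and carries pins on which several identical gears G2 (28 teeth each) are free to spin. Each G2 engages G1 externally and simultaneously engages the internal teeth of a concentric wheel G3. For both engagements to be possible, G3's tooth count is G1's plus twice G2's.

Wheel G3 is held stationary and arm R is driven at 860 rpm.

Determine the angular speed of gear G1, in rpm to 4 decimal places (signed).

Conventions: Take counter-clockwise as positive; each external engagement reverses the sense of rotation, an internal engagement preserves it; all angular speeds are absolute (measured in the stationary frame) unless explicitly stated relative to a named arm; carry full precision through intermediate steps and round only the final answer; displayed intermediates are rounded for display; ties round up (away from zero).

recognized (axles ride arm R): planetary set, 35/28/91 teeth
normalise by the input: solve with ω_arm = 1, then scale by 860 rpm
ring teeth: 35 + 2·28 = 91
35(ω_sun−ω_arm) = −91(ω_ring−ω_arm),  ω_ring = 0, ω_arm = 1
ω_sun = 1 − (91/35)(0−1) = 18/5
scale: ω_sun = 18/5 × 860 rpm = +3096.0000 rpm

+3096.0000 rpm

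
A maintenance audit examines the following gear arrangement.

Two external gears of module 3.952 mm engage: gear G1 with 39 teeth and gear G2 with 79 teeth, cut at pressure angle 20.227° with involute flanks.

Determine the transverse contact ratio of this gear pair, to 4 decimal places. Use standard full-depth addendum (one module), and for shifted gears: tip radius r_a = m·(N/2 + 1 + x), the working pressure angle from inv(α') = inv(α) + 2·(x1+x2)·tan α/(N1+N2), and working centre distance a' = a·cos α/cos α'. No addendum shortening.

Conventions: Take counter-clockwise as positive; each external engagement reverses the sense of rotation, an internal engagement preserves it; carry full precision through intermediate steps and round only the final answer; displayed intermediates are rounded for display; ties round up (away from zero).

1.7540

single-mesh involute tooth geometry (39T engaging 79T at module 3.952)
base radii: r_b1 = 72.311479, r_b2 = 146.477098
tip radii: r_a1 = 81.016000, r_a2 = 160.056000
no profile shift: α' = α, a' = a
action lengths: √(r_a1²−r_b1²) = 36.532757, √(r_a2²−r_b2²) = 64.516533
base pitch p_b = π·m·cos α = 11.649908
CR = (36.532757 + 64.516533 − 233.168000·sin 20.22700°)/11.649908 = 1.753979
contact ratio ≈ 1.7540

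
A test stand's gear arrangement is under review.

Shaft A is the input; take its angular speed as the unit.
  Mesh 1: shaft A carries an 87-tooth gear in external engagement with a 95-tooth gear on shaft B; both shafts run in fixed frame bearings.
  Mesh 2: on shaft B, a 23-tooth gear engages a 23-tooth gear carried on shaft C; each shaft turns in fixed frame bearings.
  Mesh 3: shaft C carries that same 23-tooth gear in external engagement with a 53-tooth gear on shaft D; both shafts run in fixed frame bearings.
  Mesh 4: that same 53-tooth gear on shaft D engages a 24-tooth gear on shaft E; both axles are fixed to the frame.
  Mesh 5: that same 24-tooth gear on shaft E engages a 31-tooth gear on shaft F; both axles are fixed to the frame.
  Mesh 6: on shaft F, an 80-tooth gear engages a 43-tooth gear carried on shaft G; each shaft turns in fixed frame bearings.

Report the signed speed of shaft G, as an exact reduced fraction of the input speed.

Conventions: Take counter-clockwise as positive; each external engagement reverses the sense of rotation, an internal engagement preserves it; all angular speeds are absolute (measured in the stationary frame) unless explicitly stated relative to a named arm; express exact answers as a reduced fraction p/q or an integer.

6-mesh fixed-axis compound train (all bearings frame-fixed)
mesh 1 [87T→95T]: |ω|/ω_in = 1×87/95 = 87/95, sense flips to −
mesh 2 [23T→23T]: |ω|/ω_in = (87/95)×23/23 = 87/95, sense flips to +
mesh 3 [23T→53T]: |ω|/ω_in = (87/95)×23/53 = 2001/5035, sense flips to −
mesh 4 [53T→24T]: |ω|/ω_in = (2001/5035)×53/24 = 667/760, sense flips to +
mesh 5 [24T→31T]: |ω|/ω_in = (667/760)×24/31 = 2001/2945, sense flips to −
mesh 6 [80T→43T]: |ω|/ω_in = (2001/2945)×80/43 = 32016/25327, sense flips to +
signed output speed (× input speed) = 32016/25327

32016/25327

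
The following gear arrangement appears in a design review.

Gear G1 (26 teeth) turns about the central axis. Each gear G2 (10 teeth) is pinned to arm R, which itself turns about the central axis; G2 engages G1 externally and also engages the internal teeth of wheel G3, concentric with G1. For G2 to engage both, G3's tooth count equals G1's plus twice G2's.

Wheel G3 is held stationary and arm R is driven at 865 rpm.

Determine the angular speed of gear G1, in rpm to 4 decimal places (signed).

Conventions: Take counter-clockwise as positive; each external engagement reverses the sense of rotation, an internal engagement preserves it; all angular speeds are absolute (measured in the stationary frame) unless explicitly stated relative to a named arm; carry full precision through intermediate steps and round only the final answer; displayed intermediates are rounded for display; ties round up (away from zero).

class = planetary set [G3 = 26+2·10 = 46; Willis about the carrier]
normalise by the input: solve with ω_arm = 1, then scale by 865 rpm
ring teeth: 26 + 2·10 = 46
26(ω_sun−ω_arm) = −46(ω_ring−ω_arm),  ω_ring = 0, ω_arm = 1
ω_sun = 1 − (46/26)(0−1) = 36/13
scale: ω_sun = 36/13 × 865 rpm = +2395.3846 rpm

+2395.3846 rpm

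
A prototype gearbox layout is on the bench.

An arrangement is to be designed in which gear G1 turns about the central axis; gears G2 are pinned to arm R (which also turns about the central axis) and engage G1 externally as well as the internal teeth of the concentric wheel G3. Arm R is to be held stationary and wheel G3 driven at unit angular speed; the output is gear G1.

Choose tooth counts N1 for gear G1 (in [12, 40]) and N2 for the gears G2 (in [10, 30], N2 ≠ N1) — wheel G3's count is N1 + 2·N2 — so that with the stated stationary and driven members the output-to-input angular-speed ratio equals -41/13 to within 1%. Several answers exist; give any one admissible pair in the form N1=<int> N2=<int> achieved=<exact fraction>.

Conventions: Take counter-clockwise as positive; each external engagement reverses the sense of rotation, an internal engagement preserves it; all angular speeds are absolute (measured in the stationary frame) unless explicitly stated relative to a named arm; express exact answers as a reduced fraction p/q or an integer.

N1=13 N2=14 achieved=-41/13

design class (target -41/13): planetary set
Willis with ω_arm = 0: ω_sun/ω_ring = −N3/N1; set equal to -41/13  ⇒  N3/N1 = −(-41/13) = 41/13
N3 = N1 + 2·N2  ⇒  N2/N1 = (N3/N1 − 1)/2 = (41/13 − 1)/2 = 14/13
smallest multiple with N1 ≥ 12 and N2 ≥ 10: k = 1  ⇒  N1 = 1·13 = 13, N2 = 1·14 = 14 (N1 ≤ 40, N2 ≤ 30, N2 ≠ N1 ✓), N3 = 13 + 2·14 = 41
check: −N3/N1 with N1 = 13, N3 = 41 gives -41/13; |achieved − target| = 0 ≤ 41/1300 ✓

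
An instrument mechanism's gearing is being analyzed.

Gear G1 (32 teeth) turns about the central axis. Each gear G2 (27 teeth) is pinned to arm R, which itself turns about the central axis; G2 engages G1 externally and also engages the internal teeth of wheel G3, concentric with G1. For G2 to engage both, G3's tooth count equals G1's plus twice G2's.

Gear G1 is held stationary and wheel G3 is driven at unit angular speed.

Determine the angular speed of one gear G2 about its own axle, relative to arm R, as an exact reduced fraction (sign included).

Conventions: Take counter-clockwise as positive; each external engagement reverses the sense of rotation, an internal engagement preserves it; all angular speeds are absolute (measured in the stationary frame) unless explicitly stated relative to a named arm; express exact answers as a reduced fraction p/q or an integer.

1376/1593

planetary set (32T centre, 27T on arm, 86T internal) — Willis relation
ring teeth: 32 + 2·27 = 86
32(ω_sun−ω_arm) = −86(ω_ring−ω_arm),  ω_sun = 0, ω_ring = 1
32(0−ω_arm) = −86(1−ω_arm)  ⇒  118·ω_arm = 86  ⇒  ω_arm = 43/59
sun–planet mesh: 32·(0−43/59) = −27·(ω_p−ω_arm)  ⇒  ω_p−ω_arm = 1376/1593
exact speed ratio = 1376/1593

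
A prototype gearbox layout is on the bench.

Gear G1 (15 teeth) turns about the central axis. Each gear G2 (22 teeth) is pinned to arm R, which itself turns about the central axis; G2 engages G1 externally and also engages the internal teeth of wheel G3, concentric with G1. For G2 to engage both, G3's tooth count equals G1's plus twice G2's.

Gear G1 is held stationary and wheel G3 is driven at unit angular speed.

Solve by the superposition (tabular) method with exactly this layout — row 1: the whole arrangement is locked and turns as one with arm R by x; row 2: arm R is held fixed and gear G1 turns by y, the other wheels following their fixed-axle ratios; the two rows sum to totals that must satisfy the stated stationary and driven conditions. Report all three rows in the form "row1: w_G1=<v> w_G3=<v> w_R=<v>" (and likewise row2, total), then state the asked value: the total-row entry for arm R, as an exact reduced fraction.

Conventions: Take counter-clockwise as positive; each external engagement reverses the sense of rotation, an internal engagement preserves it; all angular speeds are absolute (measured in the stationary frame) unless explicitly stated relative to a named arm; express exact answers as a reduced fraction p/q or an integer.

row1: w_G1=59/74 w_G3=59/74 w_R=59/74
row2: w_G1=-59/74 w_G3=15/74 w_R=0
total: w_G1=0 w_G3=1 w_R=59/74
asked value: 59/74

class = planetary set [G3 = 15+2·22 = 59; Willis about the carrier]
row 1: whole set turns with the arm by x
row 2 — arm fixed, fixed-axis ratios: sun y, ring −(15/59)·y, arm 0
boundary: total ω_sun = x + y = 0 and total ω_ring = x − (15/59)·y = 1  ⇒  y = -59/74, x = 59/74
row 2 ring = −(15/59)·(-59/74) = 15/74
totals (row 1 + row 2): sun 59/74 + (-59/74) = 0, ring 59/74 + 15/74 = 1, arm 59/74 + 0 = 59/74
asked cell (total, arm) = 59/74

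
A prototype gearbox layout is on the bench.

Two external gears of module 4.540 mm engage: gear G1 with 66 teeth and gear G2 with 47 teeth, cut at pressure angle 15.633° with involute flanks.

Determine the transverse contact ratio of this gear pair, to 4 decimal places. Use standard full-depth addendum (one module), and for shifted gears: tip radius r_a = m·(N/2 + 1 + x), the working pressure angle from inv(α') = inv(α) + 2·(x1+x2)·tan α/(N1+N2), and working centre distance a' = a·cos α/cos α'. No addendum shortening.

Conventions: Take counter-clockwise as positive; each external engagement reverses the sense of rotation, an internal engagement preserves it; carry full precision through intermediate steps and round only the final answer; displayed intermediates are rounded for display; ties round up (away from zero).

single-mesh involute tooth geometry (66T engaging 47T at module 4.540)
base radii: r_b1 = 144.277787, r_b2 = 102.743272
tip radii: r_a1 = 154.360000, r_a2 = 111.230000
no profile shift: α' = α, a' = a
action lengths: √(r_a1²−r_b1²) = 54.871941, √(r_a2²−r_b2²) = 42.613764
base pitch p_b = π·m·cos α = 13.735213
CR = (54.871941 + 42.613764 − 256.510000·sin 15.63300°)/13.735213 = 2.064969
contact ratio ≈ 2.0650

2.0650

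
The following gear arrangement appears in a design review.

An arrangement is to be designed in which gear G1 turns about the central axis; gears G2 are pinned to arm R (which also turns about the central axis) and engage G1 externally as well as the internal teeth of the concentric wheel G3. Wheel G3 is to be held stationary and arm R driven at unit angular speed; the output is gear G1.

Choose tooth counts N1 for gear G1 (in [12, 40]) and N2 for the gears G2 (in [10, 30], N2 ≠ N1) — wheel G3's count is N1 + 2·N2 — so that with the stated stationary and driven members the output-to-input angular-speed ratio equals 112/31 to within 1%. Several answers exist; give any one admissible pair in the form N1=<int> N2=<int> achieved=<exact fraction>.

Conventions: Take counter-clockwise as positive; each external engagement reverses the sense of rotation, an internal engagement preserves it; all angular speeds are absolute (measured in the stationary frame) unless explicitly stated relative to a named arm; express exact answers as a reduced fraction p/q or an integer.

N1=31 N2=25 achieved=112/31

design class (target 112/31): planetary set
Willis with ω_ring = 0: ω_sun/ω_arm = (N1+N3)/N1; set equal to 112/31  ⇒  N3/N1 = 112/31 − 1 = 81/31
N3 = N1 + 2·N2  ⇒  N2/N1 = (N3/N1 − 1)/2 = (81/31 − 1)/2 = 25/31
smallest multiple with N1 ≥ 12 and N2 ≥ 10: k = 1  ⇒  N1 = 1·31 = 31, N2 = 1·25 = 25 (N1 ≤ 40, N2 ≤ 30, N2 ≠ N1 ✓), N3 = 31 + 2·25 = 81
check: (N1+N3)/N1 with N1 = 31, N3 = 81 gives 112/31; |achieved − target| = 0 ≤ 28/775 ✓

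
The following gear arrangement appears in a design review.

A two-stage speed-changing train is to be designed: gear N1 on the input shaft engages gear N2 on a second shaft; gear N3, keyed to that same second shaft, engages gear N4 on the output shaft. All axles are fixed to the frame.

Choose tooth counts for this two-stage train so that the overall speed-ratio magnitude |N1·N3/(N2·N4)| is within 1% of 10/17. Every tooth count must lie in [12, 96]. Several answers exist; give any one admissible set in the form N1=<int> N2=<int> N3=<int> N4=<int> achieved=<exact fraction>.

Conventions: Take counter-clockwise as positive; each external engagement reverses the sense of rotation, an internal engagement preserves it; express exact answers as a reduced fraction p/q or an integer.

class = fixed-axis compound train [2-stage, 10/17 wanted]
target = 10/17 in lowest terms: an exact hit needs N1·N3 = k·10 and N2·N4 = k·17 for one integer k, every count in [12, 96]; additionally prefer no 1:1 stage (N1 ≠ N2, N3 ≠ N4)
k = 1…17: no 1:1-free in-range split of k·10 and k·17 into factor pairs; take k = 18
k = 18: N1·N3 = 180 = 12·15, N2·N4 = 306 = 17·18
achieved = 12·15/(17·18) = 10/17; |achieved − target| = 0 ≤ 1/170 ✓

N1=12 N2=17 N3=15 N4=18 achieved=10/17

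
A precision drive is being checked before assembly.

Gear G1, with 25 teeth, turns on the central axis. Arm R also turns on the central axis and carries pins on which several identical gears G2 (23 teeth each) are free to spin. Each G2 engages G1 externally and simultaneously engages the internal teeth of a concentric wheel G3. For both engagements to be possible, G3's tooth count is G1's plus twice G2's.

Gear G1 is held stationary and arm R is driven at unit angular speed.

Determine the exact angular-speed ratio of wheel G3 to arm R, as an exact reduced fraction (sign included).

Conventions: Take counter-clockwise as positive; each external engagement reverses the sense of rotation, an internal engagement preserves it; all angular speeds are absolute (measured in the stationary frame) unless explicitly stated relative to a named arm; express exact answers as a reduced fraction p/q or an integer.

recognized (axles ride arm R): planetary set, 25/23/71 teeth
ring teeth: 25 + 2·23 = 71
25(ω_sun−ω_arm) = −71(ω_ring−ω_arm),  ω_sun = 0, ω_arm = 1
ω_ring = 1 − (25/71)(0−1) = 96/71
ω_out/ω_in = 96/71

96/71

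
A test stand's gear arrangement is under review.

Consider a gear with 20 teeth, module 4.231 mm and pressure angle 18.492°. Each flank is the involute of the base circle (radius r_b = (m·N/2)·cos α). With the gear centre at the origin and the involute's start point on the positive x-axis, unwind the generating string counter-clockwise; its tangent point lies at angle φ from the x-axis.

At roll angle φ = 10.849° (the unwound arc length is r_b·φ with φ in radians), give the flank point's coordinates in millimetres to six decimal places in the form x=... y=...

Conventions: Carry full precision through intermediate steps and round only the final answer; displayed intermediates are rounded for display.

x=40.838336 y=0.090478

recognized (one wheel, involute flank): single-mesh tooth geometry, m = 4.231, N = 20
pitch radius r_p = m·N/2 = 4.231·20/2 = 42.310000
base radius r_b = r_p·cos α = 42.310000·cos 18.492° = 40.125448
roll angle φ = 10.849° = 0.18935077 rad
x = r_b·(cos φ + φ·sin φ) = 40.838336
y = r_b·(sin φ − φ·cos φ) = 0.090478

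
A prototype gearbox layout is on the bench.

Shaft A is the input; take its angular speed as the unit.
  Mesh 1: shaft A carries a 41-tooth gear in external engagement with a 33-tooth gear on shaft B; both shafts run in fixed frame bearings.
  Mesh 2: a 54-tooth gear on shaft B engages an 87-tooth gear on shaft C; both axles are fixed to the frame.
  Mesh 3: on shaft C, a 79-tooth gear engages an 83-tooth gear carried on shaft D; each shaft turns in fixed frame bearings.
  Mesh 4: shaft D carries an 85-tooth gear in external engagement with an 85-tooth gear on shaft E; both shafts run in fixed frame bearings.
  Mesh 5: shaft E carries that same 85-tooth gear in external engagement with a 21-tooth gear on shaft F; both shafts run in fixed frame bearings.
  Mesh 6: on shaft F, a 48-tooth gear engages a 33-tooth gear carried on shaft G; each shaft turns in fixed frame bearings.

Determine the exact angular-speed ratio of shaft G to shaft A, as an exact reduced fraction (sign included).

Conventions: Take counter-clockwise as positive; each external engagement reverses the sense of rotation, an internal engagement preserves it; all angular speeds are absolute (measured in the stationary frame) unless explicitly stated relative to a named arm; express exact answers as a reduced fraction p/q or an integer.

class = fixed-axis compound train [6 meshes; 6 ratios multiply, 6 sense flips]
mesh 1 [41T→33T]: running ratio 41/33, sense −
mesh 2 [54T→87T]: running ratio 246/319, sense +
mesh 3 [79T→83T]: running ratio 19434/26477, sense −
mesh 4 [85T→85T]: running ratio 19434/26477, sense +
mesh 5 [85T→21T]: running ratio 550630/185339, sense −
mesh 6 [48T→33T]: running ratio 8810080/2038729, sense +
ω_out/ω_in = 8810080/2038729

8810080/2038729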